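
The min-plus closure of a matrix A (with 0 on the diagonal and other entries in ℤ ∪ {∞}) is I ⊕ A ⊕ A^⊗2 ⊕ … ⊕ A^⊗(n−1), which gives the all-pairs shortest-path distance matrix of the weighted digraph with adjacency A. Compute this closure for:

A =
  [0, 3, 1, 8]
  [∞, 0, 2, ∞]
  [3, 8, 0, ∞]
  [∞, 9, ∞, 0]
Closure =
  [0, 3, 1, 8]
  [5, 0, 2, 13]
  [3, 6, 0, 11]
  [14, 9, 11, 0]

This is the Floyd-Warshall all-pairs shortest-path computation. For each intermediate vertex k = 0, 1, …, 3, update dist[i][j] ← min(dist[i][j], dist[i][k] + dist[k][j]). The final matrix gives, for each (i, j), the minimum total weight of any directed path from i to j (possibly empty when i = j).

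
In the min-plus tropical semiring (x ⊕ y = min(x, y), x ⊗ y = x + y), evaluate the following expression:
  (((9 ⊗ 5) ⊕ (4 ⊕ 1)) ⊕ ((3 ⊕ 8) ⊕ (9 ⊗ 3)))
(((9 ⊗ 5) ⊕ (4 ⊕ 1)) ⊕ ((3 ⊕ 8) ⊕ (9 ⊗ 3))) = 1

Expand innermost to outermost. Recall ⊕ takes the minimum of its arguments and ⊗ takes their sum. Working out the expression (((9 ⊗ 5) ⊕ (4 ⊕ 1)) ⊕ ((3 ⊕ 8) ⊕ (9 ⊗ 3))) gives 1.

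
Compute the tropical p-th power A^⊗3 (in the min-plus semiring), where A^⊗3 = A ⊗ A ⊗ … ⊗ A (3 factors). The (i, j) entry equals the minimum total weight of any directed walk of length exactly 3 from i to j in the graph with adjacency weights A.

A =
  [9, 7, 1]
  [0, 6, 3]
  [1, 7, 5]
A^⊗3 =
  [7, 9, 3]
  [2, 8, 5]
  [3, 9, 7]

Each entry (A^⊗3)_ij equals the minimum over all length-3 walks i = v_0 → v_1 → … → v_3 = j of Σ_t A[v_t][v_{t+1}]. For example, for (i, j) = (0, 2) we minimise over 9 possible intermediate vertex sequences; the minimum is 3, attained along the walk 0 → 2 → 0 → 2.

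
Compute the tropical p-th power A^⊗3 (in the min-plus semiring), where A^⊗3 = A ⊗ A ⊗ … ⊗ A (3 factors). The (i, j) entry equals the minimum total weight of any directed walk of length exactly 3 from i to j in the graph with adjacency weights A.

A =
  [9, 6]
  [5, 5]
A^⊗3 =
  [16, 16]
  [15, 15]

Each entry (A^⊗3)_ij equals the minimum over all length-3 walks i = v_0 → v_1 → … → v_3 = j of Σ_t A[v_t][v_{t+1}]. For example, for (i, j) = (0, 1) we minimise over 4 possible intermediate vertex sequences; the minimum is 16, attained along the walk 0 → 1 → 1 → 1.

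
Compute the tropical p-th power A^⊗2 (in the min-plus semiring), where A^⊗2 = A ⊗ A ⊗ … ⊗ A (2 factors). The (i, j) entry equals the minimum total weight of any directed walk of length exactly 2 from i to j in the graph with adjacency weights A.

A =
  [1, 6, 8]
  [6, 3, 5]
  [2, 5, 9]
A^⊗2 =
  [2, 7, 9]
  [7, 6, 8]
  [3, 8, 10]

Each entry (A^⊗2)_ij equals the minimum over all length-2 walks i = v_0 → v_1 → … → v_2 = j of Σ_t A[v_t][v_{t+1}]. For example, for (i, j) = (0, 2) we minimise over 3 possible intermediate vertex sequences; the minimum is 9, attained along the walk 0 → 0 → 2.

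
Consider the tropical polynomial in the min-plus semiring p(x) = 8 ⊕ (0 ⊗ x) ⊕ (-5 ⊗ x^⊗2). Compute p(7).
p(7) = 7

A tropical monomial a ⊗ x^⊗i evaluates to a + i · x. Evaluating each term at x = 7:
  Term 0 contributes 8 + 0 · 7 = 8
  Term 1 contributes 0 + 1 · 7 = 7
  Term 2 contributes -5 + 2 · 7 = 9
p(7) = ⊕ of these = min[8, 7, 9] = 7.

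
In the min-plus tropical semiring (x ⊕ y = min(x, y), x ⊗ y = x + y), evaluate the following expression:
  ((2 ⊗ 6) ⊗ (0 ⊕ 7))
((2 ⊗ 6) ⊗ (0 ⊕ 7)) = 8

Expand innermost to outermost. Recall ⊕ takes the minimum of its arguments and ⊗ takes their sum. Working out the expression ((2 ⊗ 6) ⊗ (0 ⊕ 7)) gives 8.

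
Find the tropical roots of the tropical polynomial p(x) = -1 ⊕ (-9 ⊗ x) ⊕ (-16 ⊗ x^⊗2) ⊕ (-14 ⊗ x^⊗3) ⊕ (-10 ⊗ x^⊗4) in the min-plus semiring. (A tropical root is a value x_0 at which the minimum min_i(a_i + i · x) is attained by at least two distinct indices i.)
Roots: {-4, -2, 7, 8}

Each tropical root is a break point of the lower envelope of the lines y = a_i + i · x (there are 5 lines, with slopes 0, 1, ..., 4). Only the lines that attain the minimum somewhere contribute to roots; other lines are dominated. Here the surviving (envelope) indices are i = 4, i = 3, i = 2, i = 1, i = 0.
Intersections between consecutive envelope lines give the roots: for adjacent envelope indices i < j the intersection is x = (a_i − a_j) / (j − i). Reading off the sorted break points: {-4, -2, 7, 8}.
Verification: at each break x_0, at least two indices attain the minimum of min_i(a_i + i · x_0).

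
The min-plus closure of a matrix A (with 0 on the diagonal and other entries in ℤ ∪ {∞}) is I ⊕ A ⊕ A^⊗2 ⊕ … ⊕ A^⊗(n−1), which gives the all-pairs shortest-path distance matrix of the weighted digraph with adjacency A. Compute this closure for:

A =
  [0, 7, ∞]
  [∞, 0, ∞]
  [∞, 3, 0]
Closure =
  [0, 7, ∞]
  [∞, 0, ∞]
  [∞, 3, 0]

This is the Floyd-Warshall all-pairs shortest-path computation. For each intermediate vertex k = 0, 1, …, 2, update dist[i][j] ← min(dist[i][j], dist[i][k] + dist[k][j]). The final matrix gives, for each (i, j), the minimum total weight of any directed path from i to j (possibly empty when i = j).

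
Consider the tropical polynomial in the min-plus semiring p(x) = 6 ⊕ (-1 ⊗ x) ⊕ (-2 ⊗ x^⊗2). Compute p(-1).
p(-1) = -4

A tropical monomial a ⊗ x^⊗i evaluates to a + i · x. Evaluating each term at x = -1:
  Term 0 contributes 6 + 0 · -1 = 6
  Term 1 contributes -1 + 1 · -1 = -2
  Term 2 contributes -2 + 2 · -1 = -4
p(-1) = ⊕ of these = min[6, -2, -4] = -4.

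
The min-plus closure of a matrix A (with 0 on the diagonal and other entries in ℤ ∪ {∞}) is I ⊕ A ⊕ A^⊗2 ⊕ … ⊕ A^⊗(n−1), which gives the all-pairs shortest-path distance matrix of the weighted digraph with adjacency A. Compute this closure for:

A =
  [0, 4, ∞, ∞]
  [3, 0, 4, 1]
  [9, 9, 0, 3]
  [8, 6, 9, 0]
Closure =
  [0, 4, 8, 5]
  [3, 0, 4, 1]
  [9, 9, 0, 3]
  [8, 6, 9, 0]

This is the Floyd-Warshall all-pairs shortest-path computation. For each intermediate vertex k = 0, 1, …, 3, update dist[i][j] ← min(dist[i][j], dist[i][k] + dist[k][j]). The final matrix gives, for each (i, j), the minimum total weight of any directed path from i to j (possibly empty when i = j).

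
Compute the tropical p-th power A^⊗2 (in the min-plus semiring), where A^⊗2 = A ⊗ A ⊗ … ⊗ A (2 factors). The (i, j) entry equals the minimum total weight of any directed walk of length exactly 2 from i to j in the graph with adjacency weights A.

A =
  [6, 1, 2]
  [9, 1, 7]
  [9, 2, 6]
A^⊗2 =
  [10, 2, 8]
  [10, 2, 8]
  [11, 3, 9]

Each entry (A^⊗2)_ij equals the minimum over all length-2 walks i = v_0 → v_1 → … → v_2 = j of Σ_t A[v_t][v_{t+1}]. For example, for (i, j) = (0, 2) we minimise over 3 possible intermediate vertex sequences; the minimum is 8, attained along the walk 0 → 0 → 2.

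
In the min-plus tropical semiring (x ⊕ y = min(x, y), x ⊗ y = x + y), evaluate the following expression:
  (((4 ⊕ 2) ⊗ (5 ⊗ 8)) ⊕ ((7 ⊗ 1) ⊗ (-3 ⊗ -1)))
(((4 ⊕ 2) ⊗ (5 ⊗ 8)) ⊕ ((7 ⊗ 1) ⊗ (-3 ⊗ -1))) = 4

Expand innermost to outermost. Recall ⊕ takes the minimum of its arguments and ⊗ takes their sum. Working out the expression (((4 ⊕ 2) ⊗ (5 ⊗ 8)) ⊕ ((7 ⊗ 1) ⊗ (-3 ⊗ -1))) gives 4.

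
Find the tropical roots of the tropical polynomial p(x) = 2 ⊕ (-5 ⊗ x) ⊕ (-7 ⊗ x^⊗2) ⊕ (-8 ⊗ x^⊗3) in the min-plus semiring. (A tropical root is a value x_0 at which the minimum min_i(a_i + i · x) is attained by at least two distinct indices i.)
Roots: {1, 2, 7}

Each tropical root is a break point of the lower envelope of the lines y = a_i + i · x (there are 4 lines, with slopes 0, 1, ..., 3). Only the lines that attain the minimum somewhere contribute to roots; other lines are dominated. Here the surviving (envelope) indices are i = 3, i = 2, i = 1, i = 0.
Intersections between consecutive envelope lines give the roots: for adjacent envelope indices i < j the intersection is x = (a_i − a_j) / (j − i). Reading off the sorted break points: {1, 2, 7}.
Verification: at each break x_0, at least two indices attain the minimum of min_i(a_i + i · x_0).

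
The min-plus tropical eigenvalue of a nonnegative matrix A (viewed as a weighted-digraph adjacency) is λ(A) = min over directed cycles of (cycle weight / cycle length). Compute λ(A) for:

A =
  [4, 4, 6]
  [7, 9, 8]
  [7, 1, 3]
λ(A) = 3

Enumerate directed cycles and compute their means (weight / length). Sample:
  cycle 0 → 0: weight = 4, length = 1, mean = 4/1 ≈ 4.000
  cycle 1 → 1: weight = 9, length = 1, mean = 9/1 ≈ 9.000
  cycle 2 → 2: weight = 3, length = 1, mean = 3/1 ≈ 3.000
  cycle 0 → 1 → 0: weight = 11, length = 2, mean = 11/2 ≈ 5.500
  cycle 0 → 2 → 0: weight = 13, length = 2, mean = 13/2 ≈ 6.500
  cycle 1 → 0 → 1: weight = 11, length = 2, mean = 11/2 ≈ 5.500
Minimum mean = 3.000, attained e.g. along the cycle 2 → 2 with weight 3 and length 1. So λ(A) = 3/1 = 3.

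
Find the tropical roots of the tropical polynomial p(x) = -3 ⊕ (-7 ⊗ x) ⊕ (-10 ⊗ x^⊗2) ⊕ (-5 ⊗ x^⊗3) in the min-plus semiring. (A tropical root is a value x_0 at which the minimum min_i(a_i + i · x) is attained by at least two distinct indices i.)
Roots: {-5, 3, 4}

Each tropical root is a break point of the lower envelope of the lines y = a_i + i · x (there are 4 lines, with slopes 0, 1, ..., 3). Only the lines that attain the minimum somewhere contribute to roots; other lines are dominated. Here the surviving (envelope) indices are i = 3, i = 2, i = 1, i = 0.
Intersections between consecutive envelope lines give the roots: for adjacent envelope indices i < j the intersection is x = (a_i − a_j) / (j − i). Reading off the sorted break points: {-5, 3, 4}.
Verification: at each break x_0, at least two indices attain the minimum of min_i(a_i + i · x_0).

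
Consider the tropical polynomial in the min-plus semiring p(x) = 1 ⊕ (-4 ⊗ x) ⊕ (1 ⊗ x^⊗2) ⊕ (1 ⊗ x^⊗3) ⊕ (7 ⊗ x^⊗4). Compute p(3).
p(3) = -1

A tropical monomial a ⊗ x^⊗i evaluates to a + i · x. Evaluating each term at x = 3:
  Term 0 contributes 1 + 0 · 3 = 1
  Term 1 contributes -4 + 1 · 3 = -1
  Term 2 contributes 1 + 2 · 3 = 7
  Term 3 contributes 1 + 3 · 3 = 10
  Term 4 contributes 7 + 4 · 3 = 19
p(3) = ⊕ of these = min[1, -1, 7, 10, 19] = -1.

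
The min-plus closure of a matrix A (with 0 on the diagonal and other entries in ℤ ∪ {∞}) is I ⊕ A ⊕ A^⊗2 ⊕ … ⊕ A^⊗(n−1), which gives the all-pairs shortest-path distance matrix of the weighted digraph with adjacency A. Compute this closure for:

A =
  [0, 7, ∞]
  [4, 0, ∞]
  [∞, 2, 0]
Closure =
  [0, 7, ∞]
  [4, 0, ∞]
  [6, 2, 0]

This is the Floyd-Warshall all-pairs shortest-path computation. For each intermediate vertex k = 0, 1, …, 2, update dist[i][j] ← min(dist[i][j], dist[i][k] + dist[k][j]). The final matrix gives, for each (i, j), the minimum total weight of any directed path from i to j (possibly empty when i = j).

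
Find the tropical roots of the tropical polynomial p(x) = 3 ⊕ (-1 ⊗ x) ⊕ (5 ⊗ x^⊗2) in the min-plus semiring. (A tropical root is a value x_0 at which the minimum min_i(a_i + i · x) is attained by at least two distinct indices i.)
Roots: {-6, 4}

Each tropical root is a break point of the lower envelope of the lines y = a_i + i · x (there are 3 lines, with slopes 0, 1, ..., 2). Only the lines that attain the minimum somewhere contribute to roots; other lines are dominated. Here the surviving (envelope) indices are i = 2, i = 1, i = 0.
Intersections between consecutive envelope lines give the roots: for adjacent envelope indices i < j the intersection is x = (a_i − a_j) / (j − i). Reading off the sorted break points: {-6, 4}.
Verification: at each break x_0, at least two indices attain the minimum of min_i(a_i + i · x_0).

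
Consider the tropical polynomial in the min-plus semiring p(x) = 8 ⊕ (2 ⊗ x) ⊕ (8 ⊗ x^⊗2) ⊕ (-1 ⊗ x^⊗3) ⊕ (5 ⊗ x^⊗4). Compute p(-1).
p(-1) = -4

A tropical monomial a ⊗ x^⊗i evaluates to a + i · x. Evaluating each term at x = -1:
  Term 0 contributes 8 + 0 · -1 = 8
  Term 1 contributes 2 + 1 · -1 = 1
  Term 2 contributes 8 + 2 · -1 = 6
  Term 3 contributes -1 + 3 · -1 = -4
  Term 4 contributes 5 + 4 · -1 = 1
p(-1) = ⊕ of these = min[8, 1, 6, -4, 1] = -4.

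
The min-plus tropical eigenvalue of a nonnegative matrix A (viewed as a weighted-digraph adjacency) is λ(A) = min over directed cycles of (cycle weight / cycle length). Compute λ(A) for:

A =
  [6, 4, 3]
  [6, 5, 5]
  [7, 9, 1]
λ(A) = 1

Enumerate directed cycles and compute their means (weight / length). Sample:
  cycle 0 → 0: weight = 6, length = 1, mean = 6/1 ≈ 6.000
  cycle 1 → 1: weight = 5, length = 1, mean = 5/1 ≈ 5.000
  cycle 2 → 2: weight = 1, length = 1, mean = 1/1 ≈ 1.000
  cycle 0 → 1 → 0: weight = 10, length = 2, mean = 10/2 ≈ 5.000
  cycle 0 → 2 → 0: weight = 10, length = 2, mean = 10/2 ≈ 5.000
  cycle 1 → 0 → 1: weight = 10, length = 2, mean = 10/2 ≈ 5.000
Minimum mean = 1.000, attained e.g. along the cycle 2 → 2 with weight 1 and length 1. So λ(A) = 1/1 = 1.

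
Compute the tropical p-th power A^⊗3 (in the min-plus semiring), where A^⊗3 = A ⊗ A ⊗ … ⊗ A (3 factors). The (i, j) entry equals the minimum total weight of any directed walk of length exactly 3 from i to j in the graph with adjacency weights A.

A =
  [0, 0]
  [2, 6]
A^⊗3 =
  [0, 0]
  [2, 2]

Each entry (A^⊗3)_ij equals the minimum over all length-3 walks i = v_0 → v_1 → … → v_3 = j of Σ_t A[v_t][v_{t+1}]. For example, for (i, j) = (0, 1) we minimise over 4 possible intermediate vertex sequences; the minimum is 0, attained along the walk 0 → 0 → 0 → 1.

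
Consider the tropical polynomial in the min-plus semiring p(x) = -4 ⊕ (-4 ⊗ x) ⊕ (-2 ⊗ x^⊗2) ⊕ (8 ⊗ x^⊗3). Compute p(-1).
p(-1) = -5

A tropical monomial a ⊗ x^⊗i evaluates to a + i · x. Evaluating each term at x = -1:
  Term 0 contributes -4 + 0 · -1 = -4
  Term 1 contributes -4 + 1 · -1 = -5
  Term 2 contributes -2 + 2 · -1 = -4
  Term 3 contributes 8 + 3 · -1 = 5
p(-1) = ⊕ of these = min[-4, -5, -4, 5] = -5.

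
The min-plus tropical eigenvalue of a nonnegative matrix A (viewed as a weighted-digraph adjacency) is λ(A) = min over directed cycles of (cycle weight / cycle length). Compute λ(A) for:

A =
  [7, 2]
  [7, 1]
λ(A) = 1

Enumerate directed cycles and compute their means (weight / length). Sample:
  cycle 0 → 0: weight = 7, length = 1, mean = 7/1 ≈ 7.000
  cycle 1 → 1: weight = 1, length = 1, mean = 1/1 ≈ 1.000
  cycle 0 → 1 → 0: weight = 9, length = 2, mean = 9/2 ≈ 4.500
  cycle 1 → 0 → 1: weight = 9, length = 2, mean = 9/2 ≈ 4.500
Minimum mean = 1.000, attained e.g. along the cycle 1 → 1 with weight 1 and length 1. So λ(A) = 1/1 = 1.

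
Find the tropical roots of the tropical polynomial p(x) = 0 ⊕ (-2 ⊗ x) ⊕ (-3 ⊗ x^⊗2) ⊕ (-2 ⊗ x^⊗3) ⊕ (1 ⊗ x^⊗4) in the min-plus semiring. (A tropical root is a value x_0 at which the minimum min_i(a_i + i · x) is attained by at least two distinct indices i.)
Roots: {-3, -1, 1, 2}

Each tropical root is a break point of the lower envelope of the lines y = a_i + i · x (there are 5 lines, with slopes 0, 1, ..., 4). Only the lines that attain the minimum somewhere contribute to roots; other lines are dominated. Here the surviving (envelope) indices are i = 4, i = 3, i = 2, i = 1, i = 0.
Intersections between consecutive envelope lines give the roots: for adjacent envelope indices i < j the intersection is x = (a_i − a_j) / (j − i). Reading off the sorted break points: {-3, -1, 1, 2}.
Verification: at each break x_0, at least two indices attain the minimum of min_i(a_i + i · x_0).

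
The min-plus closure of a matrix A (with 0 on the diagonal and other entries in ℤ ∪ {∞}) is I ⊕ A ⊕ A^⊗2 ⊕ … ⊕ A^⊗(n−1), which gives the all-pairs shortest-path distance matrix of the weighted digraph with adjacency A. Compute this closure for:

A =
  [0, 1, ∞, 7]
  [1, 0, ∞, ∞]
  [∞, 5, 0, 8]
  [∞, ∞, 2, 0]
Closure =
  [0, 1, 9, 7]
  [1, 0, 10, 8]
  [6, 5, 0, 8]
  [8, 7, 2, 0]

This is the Floyd-Warshall all-pairs shortest-path computation. For each intermediate vertex k = 0, 1, …, 3, update dist[i][j] ← min(dist[i][j], dist[i][k] + dist[k][j]). The final matrix gives, for each (i, j), the minimum total weight of any directed path from i to j (possibly empty when i = j).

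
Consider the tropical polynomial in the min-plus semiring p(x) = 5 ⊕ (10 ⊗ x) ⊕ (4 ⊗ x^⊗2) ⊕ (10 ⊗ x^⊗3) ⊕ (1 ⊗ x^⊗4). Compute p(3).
p(3) = 5

A tropical monomial a ⊗ x^⊗i evaluates to a + i · x. Evaluating each term at x = 3:
  Term 0 contributes 5 + 0 · 3 = 5
  Term 1 contributes 10 + 1 · 3 = 13
  Term 2 contributes 4 + 2 · 3 = 10
  Term 3 contributes 10 + 3 · 3 = 19
  Term 4 contributes 1 + 4 · 3 = 13
p(3) = ⊕ of these = min[5, 13, 10, 19, 13] = 5.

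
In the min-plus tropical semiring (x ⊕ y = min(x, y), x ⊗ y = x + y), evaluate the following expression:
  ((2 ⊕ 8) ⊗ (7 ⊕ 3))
((2 ⊕ 8) ⊗ (7 ⊕ 3)) = 5

Expand innermost to outermost. Recall ⊕ takes the minimum of its arguments and ⊗ takes their sum. Working out the expression ((2 ⊕ 8) ⊗ (7 ⊕ 3)) gives 5.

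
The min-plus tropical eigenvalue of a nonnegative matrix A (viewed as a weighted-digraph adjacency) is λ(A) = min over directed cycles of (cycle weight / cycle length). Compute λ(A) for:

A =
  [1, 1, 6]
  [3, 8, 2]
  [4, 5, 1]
λ(A) = 1

Enumerate directed cycles and compute their means (weight / length). Sample:
  cycle 0 → 0: weight = 1, length = 1, mean = 1/1 ≈ 1.000
  cycle 1 → 1: weight = 8, length = 1, mean = 8/1 ≈ 8.000
  cycle 2 → 2: weight = 1, length = 1, mean = 1/1 ≈ 1.000
  cycle 0 → 1 → 0: weight = 4, length = 2, mean = 4/2 ≈ 2.000
  cycle 0 → 2 → 0: weight = 10, length = 2, mean = 10/2 ≈ 5.000
  cycle 1 → 0 → 1: weight = 4, length = 2, mean = 4/2 ≈ 2.000
Minimum mean = 1.000, attained e.g. along the cycle 0 → 0 with weight 1 and length 1. So λ(A) = 1/1 = 1.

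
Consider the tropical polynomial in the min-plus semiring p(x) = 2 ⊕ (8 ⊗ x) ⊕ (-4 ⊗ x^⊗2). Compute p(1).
p(1) = -2

A tropical monomial a ⊗ x^⊗i evaluates to a + i · x. Evaluating each term at x = 1:
  Term 0 contributes 2 + 0 · 1 = 2
  Term 1 contributes 8 + 1 · 1 = 9
  Term 2 contributes -4 + 2 · 1 = -2
p(1) = ⊕ of these = min[2, 9, -2] = -2.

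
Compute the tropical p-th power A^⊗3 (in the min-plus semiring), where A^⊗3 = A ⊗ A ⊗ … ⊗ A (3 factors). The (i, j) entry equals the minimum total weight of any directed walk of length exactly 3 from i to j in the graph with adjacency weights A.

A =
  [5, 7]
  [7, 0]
A^⊗3 =
  [14, 7]
  [7, 0]

Each entry (A^⊗3)_ij equals the minimum over all length-3 walks i = v_0 → v_1 → … → v_3 = j of Σ_t A[v_t][v_{t+1}]. For example, for (i, j) = (0, 1) we minimise over 4 possible intermediate vertex sequences; the minimum is 7, attained along the walk 0 → 1 → 1 → 1.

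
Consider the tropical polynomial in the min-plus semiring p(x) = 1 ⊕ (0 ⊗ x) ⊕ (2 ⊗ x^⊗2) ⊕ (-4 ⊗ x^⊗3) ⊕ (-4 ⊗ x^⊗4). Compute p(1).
p(1) = -1

A tropical monomial a ⊗ x^⊗i evaluates to a + i · x. Evaluating each term at x = 1:
  Term 0 contributes 1 + 0 · 1 = 1
  Term 1 contributes 0 + 1 · 1 = 1
  Term 2 contributes 2 + 2 · 1 = 4
  Term 3 contributes -4 + 3 · 1 = -1
  Term 4 contributes -4 + 4 · 1 = 0
p(1) = ⊕ of these = min[1, 1, 4, -1, 0] = -1.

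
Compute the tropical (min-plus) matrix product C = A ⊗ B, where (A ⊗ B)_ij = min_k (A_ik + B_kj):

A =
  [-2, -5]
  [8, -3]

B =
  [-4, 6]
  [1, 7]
A ⊗ B =
  [-6, 2]
  [-2, 4]

Apply the min-plus product entry-by-entry:
  C[0][0] = min over k of (A[0][0] + B[0][0] = -2 + -4 = -6, A[0][1] + B[1][0] = -5 + 1 = -4) = -6 (attained at k = 0)
  C[0][1] = min over k of (A[0][0] + B[0][1] = -2 + 6 = 4, A[0][1] + B[1][1] = -5 + 7 = 2) = 2 (attained at k = 1)
  C[1][0] = min over k of (A[1][0] + B[0][0] = 8 + -4 = 4, A[1][1] + B[1][0] = -3 + 1 = -2) = -2 (attained at k = 1)
  C[1][1] = min over k of (A[1][0] + B[0][1] = 8 + 6 = 14, A[1][1] + B[1][1] = -3 + 7 = 4) = 4 (attained at k = 1)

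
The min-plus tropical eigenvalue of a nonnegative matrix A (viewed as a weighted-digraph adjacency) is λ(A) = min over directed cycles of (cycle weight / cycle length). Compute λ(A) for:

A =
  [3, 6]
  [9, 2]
λ(A) = 2

Enumerate directed cycles and compute their means (weight / length). Sample:
  cycle 0 → 0: weight = 3, length = 1, mean = 3/1 ≈ 3.000
  cycle 1 → 1: weight = 2, length = 1, mean = 2/1 ≈ 2.000
  cycle 0 → 1 → 0: weight = 15, length = 2, mean = 15/2 ≈ 7.500
  cycle 1 → 0 → 1: weight = 15, length = 2, mean = 15/2 ≈ 7.500
Minimum mean = 2.000, attained e.g. along the cycle 1 → 1 with weight 2 and length 1. So λ(A) = 2/1 = 2.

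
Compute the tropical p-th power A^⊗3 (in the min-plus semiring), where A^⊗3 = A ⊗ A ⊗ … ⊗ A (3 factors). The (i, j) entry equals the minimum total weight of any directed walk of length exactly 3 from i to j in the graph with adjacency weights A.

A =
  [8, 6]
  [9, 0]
A^⊗3 =
  [15, 6]
  [9, 0]

Each entry (A^⊗3)_ij equals the minimum over all length-3 walks i = v_0 → v_1 → … → v_3 = j of Σ_t A[v_t][v_{t+1}]. For example, for (i, j) = (0, 1) we minimise over 4 possible intermediate vertex sequences; the minimum is 6, attained along the walk 0 → 1 → 1 → 1.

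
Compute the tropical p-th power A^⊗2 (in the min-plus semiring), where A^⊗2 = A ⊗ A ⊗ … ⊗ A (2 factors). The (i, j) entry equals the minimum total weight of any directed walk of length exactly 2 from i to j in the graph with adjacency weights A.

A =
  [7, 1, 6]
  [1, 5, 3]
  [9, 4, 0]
A^⊗2 =
  [2, 6, 4]
  [6, 2, 3]
  [5, 4, 0]

Each entry (A^⊗2)_ij equals the minimum over all length-2 walks i = v_0 → v_1 → … → v_2 = j of Σ_t A[v_t][v_{t+1}]. For example, for (i, j) = (0, 2) we minimise over 3 possible intermediate vertex sequences; the minimum is 4, attained along the walk 0 → 1 → 2.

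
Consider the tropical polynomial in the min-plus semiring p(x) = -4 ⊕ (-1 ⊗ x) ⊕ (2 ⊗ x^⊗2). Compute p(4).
p(4) = -4

A tropical monomial a ⊗ x^⊗i evaluates to a + i · x. Evaluating each term at x = 4:
  Term 0 contributes -4 + 0 · 4 = -4
  Term 1 contributes -1 + 1 · 4 = 3
  Term 2 contributes 2 + 2 · 4 = 10
p(4) = ⊕ of these = min[-4, 3, 10] = -4.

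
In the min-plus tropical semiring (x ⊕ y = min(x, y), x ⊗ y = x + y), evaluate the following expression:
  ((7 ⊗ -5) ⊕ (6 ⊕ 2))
((7 ⊗ -5) ⊕ (6 ⊕ 2)) = 2

Expand innermost to outermost. Recall ⊕ takes the minimum of its arguments and ⊗ takes their sum. Working out the expression ((7 ⊗ -5) ⊕ (6 ⊕ 2)) gives 2.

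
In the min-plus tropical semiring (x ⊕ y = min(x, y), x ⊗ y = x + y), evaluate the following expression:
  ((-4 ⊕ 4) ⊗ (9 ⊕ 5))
((-4 ⊕ 4) ⊗ (9 ⊕ 5)) = 1

Expand innermost to outermost. Recall ⊕ takes the minimum of its arguments and ⊗ takes their sum. Working out the expression ((-4 ⊕ 4) ⊗ (9 ⊕ 5)) gives 1.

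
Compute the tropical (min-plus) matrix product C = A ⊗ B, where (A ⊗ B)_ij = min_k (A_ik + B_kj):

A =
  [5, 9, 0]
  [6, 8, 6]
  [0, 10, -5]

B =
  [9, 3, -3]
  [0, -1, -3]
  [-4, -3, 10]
A ⊗ B =
  [-4, -3, 2]
  [2, 3, 3]
  [-9, -8, -3]

Apply the min-plus product entry-by-entry:
  C[0][0] = min over k of (A[0][0] + B[0][0] = 5 + 9 = 14, A[0][1] + B[1][0] = 9 + 0 = 9, A[0][2] + B[2][0] = 0 + -4 = -4) = -4 (attained at k = 2)
  C[0][1] = min over k of (A[0][0] + B[0][1] = 5 + 3 = 8, A[0][1] + B[1][1] = 9 + -1 = 8, A[0][2] + B[2][1] = 0 + -3 = -3) = -3 (attained at k = 2)
  C[0][2] = min over k of (A[0][0] + B[0][2] = 5 + -3 = 2, A[0][1] + B[1][2] = 9 + -3 = 6, A[0][2] + B[2][2] = 0 + 10 = 10) = 2 (attained at k = 0)
  C[1][0] = min over k of (A[1][0] + B[0][0] = 6 + 9 = 15, A[1][1] + B[1][0] = 8 + 0 = 8, A[1][2] + B[2][0] = 6 + -4 = 2) = 2 (attained at k = 2)
  C[1][1] = min over k of (A[1][0] + B[0][1] = 6 + 3 = 9, A[1][1] + B[1][1] = 8 + -1 = 7, A[1][2] + B[2][1] = 6 + -3 = 3) = 3 (attained at k = 2)
  C[1][2] = min over k of (A[1][0] + B[0][2] = 6 + -3 = 3, A[1][1] + B[1][2] = 8 + -3 = 5, A[1][2] + B[2][2] = 6 + 10 = 16) = 3 (attained at k = 0)
  C[2][0] = min over k of (A[2][0] + B[0][0] = 0 + 9 = 9, A[2][1] + B[1][0] = 10 + 0 = 10, A[2][2] + B[2][0] = -5 + -4 = -9) = -9 (attained at k = 2)
  C[2][1] = min over k of (A[2][0] + B[0][1] = 0 + 3 = 3, A[2][1] + B[1][1] = 10 + -1 = 9, A[2][2] + B[2][1] = -5 + -3 = -8) = -8 (attained at k = 2)
  C[2][2] = min over k of (A[2][0] + B[0][2] = 0 + -3 = -3, A[2][1] + B[1][2] = 10 + -3 = 7, A[2][2] + B[2][2] = -5 + 10 = 5) = -3 (attained at k = 0)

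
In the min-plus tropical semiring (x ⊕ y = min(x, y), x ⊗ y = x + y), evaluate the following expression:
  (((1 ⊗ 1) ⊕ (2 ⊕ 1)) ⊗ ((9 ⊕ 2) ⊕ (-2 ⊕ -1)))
(((1 ⊗ 1) ⊕ (2 ⊕ 1)) ⊗ ((9 ⊕ 2) ⊕ (-2 ⊕ -1))) = -1

Expand innermost to outermost. Recall ⊕ takes the minimum of its arguments and ⊗ takes their sum. Working out the expression (((1 ⊗ 1) ⊕ (2 ⊕ 1)) ⊗ ((9 ⊕ 2) ⊕ (-2 ⊕ -1))) gives -1.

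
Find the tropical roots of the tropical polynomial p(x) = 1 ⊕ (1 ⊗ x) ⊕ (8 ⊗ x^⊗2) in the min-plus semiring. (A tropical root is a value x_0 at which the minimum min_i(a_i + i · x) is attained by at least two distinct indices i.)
Roots: {-7, 0}

Each tropical root is a break point of the lower envelope of the lines y = a_i + i · x (there are 3 lines, with slopes 0, 1, ..., 2). Only the lines that attain the minimum somewhere contribute to roots; other lines are dominated. Here the surviving (envelope) indices are i = 2, i = 1, i = 0.
Intersections between consecutive envelope lines give the roots: for adjacent envelope indices i < j the intersection is x = (a_i − a_j) / (j − i). Reading off the sorted break points: {-7, 0}.
Verification: at each break x_0, at least two indices attain the minimum of min_i(a_i + i · x_0).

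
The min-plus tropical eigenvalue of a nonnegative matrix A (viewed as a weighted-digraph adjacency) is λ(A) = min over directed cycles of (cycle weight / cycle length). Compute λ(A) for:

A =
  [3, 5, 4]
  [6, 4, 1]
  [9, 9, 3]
λ(A) = 3

Enumerate directed cycles and compute their means (weight / length). Sample:
  cycle 0 → 0: weight = 3, length = 1, mean = 3/1 ≈ 3.000
  cycle 1 → 1: weight = 4, length = 1, mean = 4/1 ≈ 4.000
  cycle 2 → 2: weight = 3, length = 1, mean = 3/1 ≈ 3.000
  cycle 0 → 1 → 0: weight = 11, length = 2, mean = 11/2 ≈ 5.500
  cycle 0 → 2 → 0: weight = 13, length = 2, mean = 13/2 ≈ 6.500
  cycle 1 → 0 → 1: weight = 11, length = 2, mean = 11/2 ≈ 5.500
Minimum mean = 3.000, attained e.g. along the cycle 0 → 0 with weight 3 and length 1. So λ(A) = 3/1 = 3.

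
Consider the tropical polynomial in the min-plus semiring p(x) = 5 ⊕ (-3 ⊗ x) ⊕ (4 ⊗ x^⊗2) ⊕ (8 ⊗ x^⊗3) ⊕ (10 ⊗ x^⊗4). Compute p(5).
p(5) = 2

A tropical monomial a ⊗ x^⊗i evaluates to a + i · x. Evaluating each term at x = 5:
  Term 0 contributes 5 + 0 · 5 = 5
  Term 1 contributes -3 + 1 · 5 = 2
  Term 2 contributes 4 + 2 · 5 = 14
  Term 3 contributes 8 + 3 · 5 = 23
  Term 4 contributes 10 + 4 · 5 = 30
p(5) = ⊕ of these = min[5, 2, 14, 23, 30] = 2.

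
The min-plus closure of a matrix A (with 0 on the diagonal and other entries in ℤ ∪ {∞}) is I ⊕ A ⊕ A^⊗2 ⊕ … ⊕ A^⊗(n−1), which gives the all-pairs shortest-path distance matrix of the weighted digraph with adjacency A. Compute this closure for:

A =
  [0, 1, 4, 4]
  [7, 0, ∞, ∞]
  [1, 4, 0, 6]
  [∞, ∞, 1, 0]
Closure =
  [0, 1, 4, 4]
  [7, 0, 11, 11]
  [1, 2, 0, 5]
  [2, 3, 1, 0]

This is the Floyd-Warshall all-pairs shortest-path computation. For each intermediate vertex k = 0, 1, …, 3, update dist[i][j] ← min(dist[i][j], dist[i][k] + dist[k][j]). The final matrix gives, for each (i, j), the minimum total weight of any directed path from i to j (possibly empty when i = j).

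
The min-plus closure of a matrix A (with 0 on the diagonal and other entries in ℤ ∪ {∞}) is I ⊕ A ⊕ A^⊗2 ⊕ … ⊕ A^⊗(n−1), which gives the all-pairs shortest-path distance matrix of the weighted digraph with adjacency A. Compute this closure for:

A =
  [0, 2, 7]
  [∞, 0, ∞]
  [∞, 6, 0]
Closure =
  [0, 2, 7]
  [∞, 0, ∞]
  [∞, 6, 0]

This is the Floyd-Warshall all-pairs shortest-path computation. For each intermediate vertex k = 0, 1, …, 2, update dist[i][j] ← min(dist[i][j], dist[i][k] + dist[k][j]). The final matrix gives, for each (i, j), the minimum total weight of any directed path from i to j (possibly empty when i = j).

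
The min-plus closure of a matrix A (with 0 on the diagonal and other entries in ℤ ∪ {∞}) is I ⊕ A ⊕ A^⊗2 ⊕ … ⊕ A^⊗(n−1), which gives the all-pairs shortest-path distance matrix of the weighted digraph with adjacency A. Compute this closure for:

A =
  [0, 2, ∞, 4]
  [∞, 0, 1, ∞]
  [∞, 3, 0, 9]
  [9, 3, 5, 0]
Closure =
  [0, 2, 3, 4]
  [19, 0, 1, 10]
  [18, 3, 0, 9]
  [9, 3, 4, 0]

This is the Floyd-Warshall all-pairs shortest-path computation. For each intermediate vertex k = 0, 1, …, 3, update dist[i][j] ← min(dist[i][j], dist[i][k] + dist[k][j]). The final matrix gives, for each (i, j), the minimum total weight of any directed path from i to j (possibly empty when i = j).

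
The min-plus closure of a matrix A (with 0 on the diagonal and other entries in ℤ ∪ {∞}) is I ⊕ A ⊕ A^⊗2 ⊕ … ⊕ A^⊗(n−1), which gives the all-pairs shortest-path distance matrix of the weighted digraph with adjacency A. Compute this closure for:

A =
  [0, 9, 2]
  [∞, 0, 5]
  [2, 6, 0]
Closure =
  [0, 8, 2]
  [7, 0, 5]
  [2, 6, 0]

This is the Floyd-Warshall all-pairs shortest-path computation. For each intermediate vertex k = 0, 1, …, 2, update dist[i][j] ← min(dist[i][j], dist[i][k] + dist[k][j]). The final matrix gives, for each (i, j), the minimum total weight of any directed path from i to j (possibly empty when i = j).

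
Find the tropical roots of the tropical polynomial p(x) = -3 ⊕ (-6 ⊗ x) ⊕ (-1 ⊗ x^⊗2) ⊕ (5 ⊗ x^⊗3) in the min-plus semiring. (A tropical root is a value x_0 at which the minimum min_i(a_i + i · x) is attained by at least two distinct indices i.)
Roots: {-6, -5, 3}

Each tropical root is a break point of the lower envelope of the lines y = a_i + i · x (there are 4 lines, with slopes 0, 1, ..., 3). Only the lines that attain the minimum somewhere contribute to roots; other lines are dominated. Here the surviving (envelope) indices are i = 3, i = 2, i = 1, i = 0.
Intersections between consecutive envelope lines give the roots: for adjacent envelope indices i < j the intersection is x = (a_i − a_j) / (j − i). Reading off the sorted break points: {-6, -5, 3}.
Verification: at each break x_0, at least two indices attain the minimum of min_i(a_i + i · x_0).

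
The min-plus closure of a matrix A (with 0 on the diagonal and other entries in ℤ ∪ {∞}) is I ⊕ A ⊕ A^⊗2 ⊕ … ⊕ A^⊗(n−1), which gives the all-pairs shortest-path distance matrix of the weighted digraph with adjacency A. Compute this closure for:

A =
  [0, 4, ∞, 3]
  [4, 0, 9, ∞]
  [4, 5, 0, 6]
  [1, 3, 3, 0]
Closure =
  [0, 4, 6, 3]
  [4, 0, 9, 7]
  [4, 5, 0, 6]
  [1, 3, 3, 0]

This is the Floyd-Warshall all-pairs shortest-path computation. For each intermediate vertex k = 0, 1, …, 3, update dist[i][j] ← min(dist[i][j], dist[i][k] + dist[k][j]). The final matrix gives, for each (i, j), the minimum total weight of any directed path from i to j (possibly empty when i = j).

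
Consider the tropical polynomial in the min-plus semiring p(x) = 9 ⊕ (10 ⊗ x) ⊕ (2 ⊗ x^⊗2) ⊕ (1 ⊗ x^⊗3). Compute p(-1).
p(-1) = -2

A tropical monomial a ⊗ x^⊗i evaluates to a + i · x. Evaluating each term at x = -1:
  Term 0 contributes 9 + 0 · -1 = 9
  Term 1 contributes 10 + 1 · -1 = 9
  Term 2 contributes 2 + 2 · -1 = 0
  Term 3 contributes 1 + 3 · -1 = -2
p(-1) = ⊕ of these = min[9, 9, 0, -2] = -2.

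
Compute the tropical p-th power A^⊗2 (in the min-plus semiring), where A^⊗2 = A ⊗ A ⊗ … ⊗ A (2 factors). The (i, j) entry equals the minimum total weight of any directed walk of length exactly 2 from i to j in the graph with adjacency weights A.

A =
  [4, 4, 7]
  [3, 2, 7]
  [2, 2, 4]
A^⊗2 =
  [7, 6, 11]
  [5, 4, 9]
  [5, 4, 8]

Each entry (A^⊗2)_ij equals the minimum over all length-2 walks i = v_0 → v_1 → … → v_2 = j of Σ_t A[v_t][v_{t+1}]. For example, for (i, j) = (0, 2) we minimise over 3 possible intermediate vertex sequences; the minimum is 11, attained along the walk 0 → 0 → 2.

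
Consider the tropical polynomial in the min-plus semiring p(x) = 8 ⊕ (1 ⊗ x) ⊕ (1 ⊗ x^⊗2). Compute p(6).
p(6) = 7

A tropical monomial a ⊗ x^⊗i evaluates to a + i · x. Evaluating each term at x = 6:
  Term 0 contributes 8 + 0 · 6 = 8
  Term 1 contributes 1 + 1 · 6 = 7
  Term 2 contributes 1 + 2 · 6 = 13
p(6) = ⊕ of these = min[8, 7, 13] = 7.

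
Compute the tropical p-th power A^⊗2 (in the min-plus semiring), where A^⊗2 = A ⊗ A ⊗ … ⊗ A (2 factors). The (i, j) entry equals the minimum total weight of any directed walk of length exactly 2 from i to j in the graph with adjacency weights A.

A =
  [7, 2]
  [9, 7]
A^⊗2 =
  [11, 9]
  [16, 11]

Each entry (A^⊗2)_ij equals the minimum over all length-2 walks i = v_0 → v_1 → … → v_2 = j of Σ_t A[v_t][v_{t+1}]. For example, for (i, j) = (0, 1) we minimise over 2 possible intermediate vertex sequences; the minimum is 9, attained along the walk 0 → 0 → 1.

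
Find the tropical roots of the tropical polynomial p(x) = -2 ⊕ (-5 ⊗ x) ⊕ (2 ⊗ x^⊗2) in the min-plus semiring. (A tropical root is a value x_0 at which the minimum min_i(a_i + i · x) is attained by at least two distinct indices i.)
Roots: {-7, 3}

Each tropical root is a break point of the lower envelope of the lines y = a_i + i · x (there are 3 lines, with slopes 0, 1, ..., 2). Only the lines that attain the minimum somewhere contribute to roots; other lines are dominated. Here the surviving (envelope) indices are i = 2, i = 1, i = 0.
Intersections between consecutive envelope lines give the roots: for adjacent envelope indices i < j the intersection is x = (a_i − a_j) / (j − i). Reading off the sorted break points: {-7, 3}.
Verification: at each break x_0, at least two indices attain the minimum of min_i(a_i + i · x_0).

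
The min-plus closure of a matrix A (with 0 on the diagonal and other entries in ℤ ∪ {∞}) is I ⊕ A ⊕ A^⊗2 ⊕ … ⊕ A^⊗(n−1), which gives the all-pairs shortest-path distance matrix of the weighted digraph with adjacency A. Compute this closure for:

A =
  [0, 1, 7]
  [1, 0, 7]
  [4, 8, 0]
Closure =
  [0, 1, 7]
  [1, 0, 7]
  [4, 5, 0]

This is the Floyd-Warshall all-pairs shortest-path computation. For each intermediate vertex k = 0, 1, …, 2, update dist[i][j] ← min(dist[i][j], dist[i][k] + dist[k][j]). The final matrix gives, for each (i, j), the minimum total weight of any directed path from i to j (possibly empty when i = j).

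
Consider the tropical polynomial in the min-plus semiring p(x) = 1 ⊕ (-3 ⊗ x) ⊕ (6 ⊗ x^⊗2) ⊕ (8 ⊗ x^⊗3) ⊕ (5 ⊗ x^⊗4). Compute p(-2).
p(-2) = -5

A tropical monomial a ⊗ x^⊗i evaluates to a + i · x. Evaluating each term at x = -2:
  Term 0 contributes 1 + 0 · -2 = 1
  Term 1 contributes -3 + 1 · -2 = -5
  Term 2 contributes 6 + 2 · -2 = 2
  Term 3 contributes 8 + 3 · -2 = 2
  Term 4 contributes 5 + 4 · -2 = -3
p(-2) = ⊕ of these = min[1, -5, 2, 2, -3] = -5.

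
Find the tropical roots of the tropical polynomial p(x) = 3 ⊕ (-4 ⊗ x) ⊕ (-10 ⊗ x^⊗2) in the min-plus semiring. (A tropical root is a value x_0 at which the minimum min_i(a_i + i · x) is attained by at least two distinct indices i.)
Roots: {6, 7}

Each tropical root is a break point of the lower envelope of the lines y = a_i + i · x (there are 3 lines, with slopes 0, 1, ..., 2). Only the lines that attain the minimum somewhere contribute to roots; other lines are dominated. Here the surviving (envelope) indices are i = 2, i = 1, i = 0.
Intersections between consecutive envelope lines give the roots: for adjacent envelope indices i < j the intersection is x = (a_i − a_j) / (j − i). Reading off the sorted break points: {6, 7}.
Verification: at each break x_0, at least two indices attain the minimum of min_i(a_i + i · x_0).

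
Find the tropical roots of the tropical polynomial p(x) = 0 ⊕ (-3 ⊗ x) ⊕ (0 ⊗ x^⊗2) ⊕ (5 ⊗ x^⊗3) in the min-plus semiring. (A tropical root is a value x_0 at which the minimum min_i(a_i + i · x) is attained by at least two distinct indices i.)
Roots: {-5, -3, 3}

Each tropical root is a break point of the lower envelope of the lines y = a_i + i · x (there are 4 lines, with slopes 0, 1, ..., 3). Only the lines that attain the minimum somewhere contribute to roots; other lines are dominated. Here the surviving (envelope) indices are i = 3, i = 2, i = 1, i = 0.
Intersections between consecutive envelope lines give the roots: for adjacent envelope indices i < j the intersection is x = (a_i − a_j) / (j − i). Reading off the sorted break points: {-5, -3, 3}.
Verification: at each break x_0, at least two indices attain the minimum of min_i(a_i + i · x_0).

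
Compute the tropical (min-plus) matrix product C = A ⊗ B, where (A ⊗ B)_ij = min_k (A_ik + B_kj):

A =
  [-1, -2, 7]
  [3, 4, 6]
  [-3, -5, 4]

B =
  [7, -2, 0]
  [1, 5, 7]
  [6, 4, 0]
A ⊗ B =
  [-1, -3, -1]
  [5, 1, 3]
  [-4, -5, -3]

Apply the min-plus product entry-by-entry:
  C[0][0] = min over k of (A[0][0] + B[0][0] = -1 + 7 = 6, A[0][1] + B[1][0] = -2 + 1 = -1, A[0][2] + B[2][0] = 7 + 6 = 13) = -1 (attained at k = 1)
  C[0][1] = min over k of (A[0][0] + B[0][1] = -1 + -2 = -3, A[0][1] + B[1][1] = -2 + 5 = 3, A[0][2] + B[2][1] = 7 + 4 = 11) = -3 (attained at k = 0)
  C[0][2] = min over k of (A[0][0] + B[0][2] = -1 + 0 = -1, A[0][1] + B[1][2] = -2 + 7 = 5, A[0][2] + B[2][2] = 7 + 0 = 7) = -1 (attained at k = 0)
  C[1][0] = min over k of (A[1][0] + B[0][0] = 3 + 7 = 10, A[1][1] + B[1][0] = 4 + 1 = 5, A[1][2] + B[2][0] = 6 + 6 = 12) = 5 (attained at k = 1)
  C[1][1] = min over k of (A[1][0] + B[0][1] = 3 + -2 = 1, A[1][1] + B[1][1] = 4 + 5 = 9, A[1][2] + B[2][1] = 6 + 4 = 10) = 1 (attained at k = 0)
  C[1][2] = min over k of (A[1][0] + B[0][2] = 3 + 0 = 3, A[1][1] + B[1][2] = 4 + 7 = 11, A[1][2] + B[2][2] = 6 + 0 = 6) = 3 (attained at k = 0)
  C[2][0] = min over k of (A[2][0] + B[0][0] = -3 + 7 = 4, A[2][1] + B[1][0] = -5 + 1 = -4, A[2][2] + B[2][0] = 4 + 6 = 10) = -4 (attained at k = 1)
  C[2][1] = min over k of (A[2][0] + B[0][1] = -3 + -2 = -5, A[2][1] + B[1][1] = -5 + 5 = 0, A[2][2] + B[2][1] = 4 + 4 = 8) = -5 (attained at k = 0)
  C[2][2] = min over k of (A[2][0] + B[0][2] = -3 + 0 = -3, A[2][1] + B[1][2] = -5 + 7 = 2, A[2][2] + B[2][2] = 4 + 0 = 4) = -3 (attained at k = 0)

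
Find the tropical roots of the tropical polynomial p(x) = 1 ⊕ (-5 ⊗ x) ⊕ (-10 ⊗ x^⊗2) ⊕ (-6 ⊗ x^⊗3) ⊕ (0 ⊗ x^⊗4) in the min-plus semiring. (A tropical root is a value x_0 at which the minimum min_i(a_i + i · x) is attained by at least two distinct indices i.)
Roots: {-6, -4, 5, 6}

Each tropical root is a break point of the lower envelope of the lines y = a_i + i · x (there are 5 lines, with slopes 0, 1, ..., 4). Only the lines that attain the minimum somewhere contribute to roots; other lines are dominated. Here the surviving (envelope) indices are i = 4, i = 3, i = 2, i = 1, i = 0.
Intersections between consecutive envelope lines give the roots: for adjacent envelope indices i < j the intersection is x = (a_i − a_j) / (j − i). Reading off the sorted break points: {-6, -4, 5, 6}.
Verification: at each break x_0, at least two indices attain the minimum of min_i(a_i + i · x_0).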